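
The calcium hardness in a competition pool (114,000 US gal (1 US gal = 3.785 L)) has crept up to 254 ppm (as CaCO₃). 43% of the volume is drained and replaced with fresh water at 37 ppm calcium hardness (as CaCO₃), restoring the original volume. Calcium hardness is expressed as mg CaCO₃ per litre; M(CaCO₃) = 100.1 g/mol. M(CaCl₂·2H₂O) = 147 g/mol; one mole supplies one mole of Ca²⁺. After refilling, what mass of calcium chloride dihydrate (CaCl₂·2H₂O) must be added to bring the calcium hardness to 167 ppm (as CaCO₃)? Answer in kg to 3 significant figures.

4.00 kg

Volume: 114,000 US gal × 3.785 L/gal = 431,490 L.
After draining 43% and refilling: 254 × 0.57 + 37 × 0.43 = 160.69 ppm.
Deficit to target: 167 − 160.69 = 6.31 mg/L.
As CaCO₃: 6.31 mg/L × 431,490 L = 2723 g; ÷ 100.1 = 27.2 mol Ca²⁺.
Mass: 27.2 × 147 = 3998 g.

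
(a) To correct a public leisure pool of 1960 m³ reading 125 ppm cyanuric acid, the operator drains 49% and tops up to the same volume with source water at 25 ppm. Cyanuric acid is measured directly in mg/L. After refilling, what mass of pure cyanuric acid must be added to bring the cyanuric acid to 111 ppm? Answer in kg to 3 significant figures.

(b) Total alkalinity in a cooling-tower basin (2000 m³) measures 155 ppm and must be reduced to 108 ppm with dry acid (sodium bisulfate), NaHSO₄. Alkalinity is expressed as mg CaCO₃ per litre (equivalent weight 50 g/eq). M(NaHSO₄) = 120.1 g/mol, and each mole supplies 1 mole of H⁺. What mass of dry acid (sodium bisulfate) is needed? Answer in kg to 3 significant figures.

(a) Volume: 1960 m³ = 1,960,000 L.
(a) After draining 49% and refilling: 125 × 0.51 + 25 × 0.49 = 76 ppm.
(a) Deficit to target: 111 − 76 = 35 mg/L.
(a) Mass: 35 mg/L × 1,960,000 L = 68,600 g cyanuric acid.

(b) Volume: 2000 m³ = 2,000,000 L.
(b) Alkalinity to neutralize: (155 − 108) = 47 mg/L as CaCO₃ × 2,000,000 L = 94,000 g as CaCO₃.
(b) Equivalents of H⁺ required: 94,000 ÷ 50 g/eq = 1880 eq = 1880 mol NaHSO₄.
(b) Mass of NaHSO₄: 1880 × 120.1 = 225,800 g.

(a) 68.6 kg; (b) 226 kg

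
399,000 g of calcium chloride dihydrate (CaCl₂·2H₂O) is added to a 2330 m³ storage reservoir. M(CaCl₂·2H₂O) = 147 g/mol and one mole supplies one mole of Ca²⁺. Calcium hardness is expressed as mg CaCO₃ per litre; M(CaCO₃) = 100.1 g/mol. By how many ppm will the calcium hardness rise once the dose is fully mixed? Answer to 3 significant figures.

117 ppm

Volume: 2330 m³ = 2,330,000 L.
Moles of Ca²⁺: 399,000 g ÷ 147 g/mol = 2714 mol.
As CaCO₃: 2714 mol × 100.1 g/mol = 271,700 g.
Rise: 271,700 g / 2,330,000 L × 1000 = 116.6 mg/L.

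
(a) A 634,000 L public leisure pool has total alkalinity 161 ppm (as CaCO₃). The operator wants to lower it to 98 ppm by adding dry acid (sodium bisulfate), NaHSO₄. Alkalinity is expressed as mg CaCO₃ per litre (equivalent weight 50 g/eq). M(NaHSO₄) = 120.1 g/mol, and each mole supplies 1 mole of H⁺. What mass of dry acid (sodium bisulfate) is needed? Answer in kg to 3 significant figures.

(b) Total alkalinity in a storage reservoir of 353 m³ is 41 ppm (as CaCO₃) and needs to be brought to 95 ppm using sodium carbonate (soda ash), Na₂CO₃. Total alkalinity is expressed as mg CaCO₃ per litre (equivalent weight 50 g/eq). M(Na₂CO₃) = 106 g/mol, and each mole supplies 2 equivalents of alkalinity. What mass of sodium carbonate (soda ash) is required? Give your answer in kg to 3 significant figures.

(a) 95.9 kg; (b) 20.2 kg

(a) Alkalinity to neutralize: (161 − 98) = 63 mg/L as CaCO₃ × 634,000 L = 39,940 g as CaCO₃.
(a) Equivalents of H⁺ required: 39,940 ÷ 50 g/eq = 798.8 eq = 798.8 mol NaHSO₄.
(a) Mass of NaHSO₄: 798.8 × 120.1 = 95,940 g.

(b) Volume: 353 m³ = 353,000 L.
(b) Alkalinity to add: (95 − 41) = 54 mg/L as CaCO₃ × 353,000 L = 19,060 g as CaCO₃.
(b) Equivalents: 19,060 g ÷ 50 g/eq = 381.2 eq.
(b) Each mole of Na₂CO₃ supplies 2 eq, so 381.2 / 2 = 190.6 mol.
(b) Mass: 190.6 mol × 106 g/mol = 20,210 g.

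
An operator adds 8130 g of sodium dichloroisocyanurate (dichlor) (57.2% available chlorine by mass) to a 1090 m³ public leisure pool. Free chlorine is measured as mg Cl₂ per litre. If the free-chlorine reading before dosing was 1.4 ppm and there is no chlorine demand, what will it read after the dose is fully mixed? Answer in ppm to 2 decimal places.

5.67 ppm

Volume: 1090 m³ = 1,090,000 L.
Available chlorine delivered: 8130 g × 0.572 = 4650 g as Cl₂.
Concentration rise: 4650 g / 1,090,000 L = 4.266 mg/L = 4.27 ppm.
Final FC: 1.4 + 4.27 = 5.67 ppm.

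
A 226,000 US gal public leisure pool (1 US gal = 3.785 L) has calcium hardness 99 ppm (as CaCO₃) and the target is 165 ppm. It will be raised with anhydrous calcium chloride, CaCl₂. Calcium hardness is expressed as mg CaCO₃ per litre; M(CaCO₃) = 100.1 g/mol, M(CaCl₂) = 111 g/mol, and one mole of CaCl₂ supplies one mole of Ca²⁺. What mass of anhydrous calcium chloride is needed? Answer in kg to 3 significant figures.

Volume: 226,000 US gal × 3.785 L/gal = 855,410 L.
Hardness to add: (165 − 99) = 66 mg/L as CaCO₃ × 855,410 L = 56,460 g as CaCO₃.
Moles of Ca²⁺ (1 mol Ca²⁺ ≡ 1 mol CaCO₃): 56,460 / 100.1 g/mol = 564 mol.
Mass of CaCl₂: 564 × 111 = 62,600 g.

62.6 kg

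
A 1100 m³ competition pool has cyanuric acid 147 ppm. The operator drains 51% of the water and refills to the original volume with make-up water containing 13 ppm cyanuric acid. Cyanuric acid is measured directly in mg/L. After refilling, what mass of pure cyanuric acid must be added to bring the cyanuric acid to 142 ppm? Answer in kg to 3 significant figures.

69.7 kg

Volume: 1100 m³ = 1,100,000 L.
After draining 51% and refilling: 147 × 0.49 + 13 × 0.51 = 78.66 ppm.
Deficit to target: 142 − 78.66 = 63.34 mg/L.
Mass: 63.34 mg/L × 1,100,000 L = 69,670 g cyanuric acid.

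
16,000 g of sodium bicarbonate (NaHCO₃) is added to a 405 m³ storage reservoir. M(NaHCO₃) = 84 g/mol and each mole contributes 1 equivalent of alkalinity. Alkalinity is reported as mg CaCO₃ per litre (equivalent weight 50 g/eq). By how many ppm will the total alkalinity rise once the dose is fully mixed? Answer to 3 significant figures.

23.5 ppm

Volume: 405 m³ = 405,000 L.
Moles of NaHCO₃: 16,000 g ÷ 84 g/mol = 190.5 mol → 190.5 eq of alkalinity.
As CaCO₃: 190.5 eq × 50 g/eq = 9524 g.
Rise: 9524 g / 405,000 L × 1000 = 23.52 mg/L.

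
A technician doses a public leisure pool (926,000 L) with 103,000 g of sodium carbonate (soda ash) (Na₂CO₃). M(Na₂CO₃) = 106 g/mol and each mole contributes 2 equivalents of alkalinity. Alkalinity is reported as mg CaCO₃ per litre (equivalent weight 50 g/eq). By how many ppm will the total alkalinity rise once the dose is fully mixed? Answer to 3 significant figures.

Moles of Na₂CO₃: 103,000 g ÷ 106 g/mol = 971.7 mol → 1943 eq of alkalinity.
As CaCO₃: 1943 eq × 50 g/eq = 97,170 g.
Rise: 97,170 g / 926,000 L × 1000 = 104.9 mg/L.

105 ppm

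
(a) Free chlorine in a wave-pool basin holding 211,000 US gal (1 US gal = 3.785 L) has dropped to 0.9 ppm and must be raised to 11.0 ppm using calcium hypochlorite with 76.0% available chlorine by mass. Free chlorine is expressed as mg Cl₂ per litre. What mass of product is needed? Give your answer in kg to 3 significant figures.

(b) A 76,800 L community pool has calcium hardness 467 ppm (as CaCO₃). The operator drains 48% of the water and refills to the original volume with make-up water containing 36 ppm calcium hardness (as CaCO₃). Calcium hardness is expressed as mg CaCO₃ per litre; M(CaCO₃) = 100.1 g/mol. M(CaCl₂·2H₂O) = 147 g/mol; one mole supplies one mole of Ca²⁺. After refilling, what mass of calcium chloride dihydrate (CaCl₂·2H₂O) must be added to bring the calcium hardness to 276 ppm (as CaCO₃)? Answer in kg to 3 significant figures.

(a) Volume: 211,000 US gal × 3.785 L/gal = 798,635 L.
(a) Chlorine deficit: 11.0 − 0.9 = 10.1 ppm = 10.1 mg/L as Cl₂.
(a) Cl₂ equivalent needed: 10.1 mg/L × 798,635 L = 8,066,000 mg = 8066 g.
(a) Product at 76.0% available chlorine: 8066 / 0.76 = 10,610 g.

(b) After draining 48% and refilling: 467 × 0.52 + 36 × 0.48 = 260.12 ppm.
(b) Deficit to target: 276 − 260.12 = 15.88 mg/L.
(b) As CaCO₃: 15.88 mg/L × 76,800 L = 1220 g; ÷ 100.1 = 12.18 mol Ca²⁺.
(b) Mass: 12.18 × 147 = 1791 g.

(a) 10.6 kg; (b) 1.79 kg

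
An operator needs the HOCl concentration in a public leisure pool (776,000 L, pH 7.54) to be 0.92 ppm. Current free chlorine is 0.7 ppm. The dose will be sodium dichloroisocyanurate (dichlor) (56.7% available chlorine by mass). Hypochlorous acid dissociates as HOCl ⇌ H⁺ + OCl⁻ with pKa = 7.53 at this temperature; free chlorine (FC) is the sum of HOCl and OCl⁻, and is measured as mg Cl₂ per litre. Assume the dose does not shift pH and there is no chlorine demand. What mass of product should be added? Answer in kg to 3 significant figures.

1.59 kg

[OCl⁻]/[HOCl] = 10^(pH − pKa) = 10^(7.54 − 7.53) = 1.023; fraction as HOCl = 1/(1 + 1.023) = 0.4942.
Free chlorine required for 0.92 ppm HOCl: 0.92 / 0.4942 = 1.861 ppm.
FC to add: 1.861 − 0.7 = 1.161 mg/L as Cl₂.
Cl₂ equivalent: 1.161 mg/L × 776,000 L = 901.3 g.
Product at 56.7% available Cl: 901.3 / 0.567 = 1590 g.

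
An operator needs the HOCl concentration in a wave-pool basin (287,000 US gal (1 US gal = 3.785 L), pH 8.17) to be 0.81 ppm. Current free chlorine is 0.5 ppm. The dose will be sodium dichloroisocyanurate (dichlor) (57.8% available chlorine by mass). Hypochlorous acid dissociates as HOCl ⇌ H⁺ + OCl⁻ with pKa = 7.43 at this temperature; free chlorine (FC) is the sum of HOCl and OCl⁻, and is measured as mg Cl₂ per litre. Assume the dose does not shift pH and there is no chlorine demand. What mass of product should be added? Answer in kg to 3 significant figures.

Volume: 287,000 US gal × 3.785 L/gal = 1,086,295 L.
[OCl⁻]/[HOCl] = 10^(pH − pKa) = 10^(8.17 − 7.43) = 5.495; fraction as HOCl = 1/(1 + 5.495) = 0.154.
Free chlorine required for 0.81 ppm HOCl: 0.81 / 0.154 = 5.261 ppm.
FC to add: 5.261 − 0.5 = 4.761 mg/L as Cl₂.
Cl₂ equivalent: 4.761 mg/L × 1,086,295 L = 5172 g.
Product at 57.8% available Cl: 5172 / 0.578 = 8948 g.

8.95 kg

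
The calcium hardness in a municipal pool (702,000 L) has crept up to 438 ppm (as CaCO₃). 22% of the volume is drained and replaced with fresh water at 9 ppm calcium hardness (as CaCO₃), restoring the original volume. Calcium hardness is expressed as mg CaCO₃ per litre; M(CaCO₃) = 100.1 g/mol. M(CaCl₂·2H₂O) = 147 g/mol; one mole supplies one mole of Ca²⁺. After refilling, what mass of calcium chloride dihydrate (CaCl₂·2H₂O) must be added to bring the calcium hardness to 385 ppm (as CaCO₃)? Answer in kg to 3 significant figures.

42.7 kg

After draining 22% and refilling: 438 × 0.78 + 9 × 0.22 = 343.62 ppm.
Deficit to target: 385 − 343.62 = 41.38 mg/L.
As CaCO₃: 41.38 mg/L × 702,000 L = 29,050 g; ÷ 100.1 = 290.2 mol Ca²⁺.
Mass: 290.2 × 147 = 42,660 g.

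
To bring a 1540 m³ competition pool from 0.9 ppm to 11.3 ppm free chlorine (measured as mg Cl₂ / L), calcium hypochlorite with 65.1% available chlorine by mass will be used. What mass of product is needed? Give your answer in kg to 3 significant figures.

24.6 kg

Volume: 1540 m³ = 1,540,000 L.
Chlorine deficit: 11.3 − 0.9 = 10.4 ppm = 10.4 mg/L as Cl₂.
Cl₂ equivalent needed: 10.4 mg/L × 1,540,000 L = 16,020,000 mg = 16,020 g.
Product at 65.1% available chlorine: 16,020 / 0.651 = 24,600 g.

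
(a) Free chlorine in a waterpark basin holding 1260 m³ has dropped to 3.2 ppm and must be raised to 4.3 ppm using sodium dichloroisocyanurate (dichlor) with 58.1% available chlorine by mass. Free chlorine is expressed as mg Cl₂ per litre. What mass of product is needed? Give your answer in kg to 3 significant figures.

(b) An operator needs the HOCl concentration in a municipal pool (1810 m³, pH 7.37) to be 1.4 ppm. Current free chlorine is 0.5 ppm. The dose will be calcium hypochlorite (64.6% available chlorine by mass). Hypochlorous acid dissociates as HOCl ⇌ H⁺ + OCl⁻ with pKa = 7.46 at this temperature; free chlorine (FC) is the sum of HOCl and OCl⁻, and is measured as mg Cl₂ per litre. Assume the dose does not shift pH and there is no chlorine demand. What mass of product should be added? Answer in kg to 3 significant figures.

(a) 2.39 kg; (b) 5.71 kg

(a) Volume: 1260 m³ = 1,260,000 L.
(a) Chlorine deficit: 4.3 − 3.2 = 1.1 ppm = 1.1 mg/L as Cl₂.
(a) Cl₂ equivalent needed: 1.1 mg/L × 1,260,000 L = 1,386,000 mg = 1386 g.
(a) Product at 58.1% available chlorine: 1386 / 0.581 = 2386 g.

(b) Volume: 1810 m³ = 1,810,000 L.
(b) [OCl⁻]/[HOCl] = 10^(pH − pKa) = 10^(7.37 − 7.46) = 0.8128; fraction as HOCl = 1/(1 + 0.8128) = 0.5516.
(b) Free chlorine required for 1.4 ppm HOCl: 1.4 / 0.5516 = 2.538 ppm.
(b) FC to add: 2.538 − 0.5 = 2.038 mg/L as Cl₂.
(b) Cl₂ equivalent: 2.038 mg/L × 1,810,000 L = 3689 g.
(b) Product at 64.6% available Cl: 3689 / 0.646 = 5710 g.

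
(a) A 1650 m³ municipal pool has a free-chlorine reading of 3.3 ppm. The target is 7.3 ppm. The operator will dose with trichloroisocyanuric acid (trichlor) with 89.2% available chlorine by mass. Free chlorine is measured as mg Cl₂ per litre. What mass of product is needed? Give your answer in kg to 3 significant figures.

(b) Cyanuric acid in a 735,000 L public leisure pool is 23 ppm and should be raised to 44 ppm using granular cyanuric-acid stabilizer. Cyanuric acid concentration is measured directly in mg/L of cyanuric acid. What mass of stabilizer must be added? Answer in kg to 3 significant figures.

(a) Volume: 1650 m³ = 1,650,000 L.
(a) Chlorine deficit: 7.3 − 3.3 = 4 ppm = 4 mg/L as Cl₂.
(a) Cl₂ equivalent needed: 4 mg/L × 1,650,000 L = 6,600,000 mg = 6600 g.
(a) Product at 89.2% available chlorine: 6600 / 0.892 = 7399 g.

(b) CYA to add: (44 − 23) = 21 mg/L × 735,000 L = 15,440 g cyanuric acid.

(a) 7.40 kg; (b) 15.4 kg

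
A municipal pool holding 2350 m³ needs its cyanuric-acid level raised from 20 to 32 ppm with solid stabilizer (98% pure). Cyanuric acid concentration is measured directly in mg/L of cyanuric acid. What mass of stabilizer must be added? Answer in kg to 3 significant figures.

Volume: 2350 m³ = 2,350,000 L.
CYA to add: (32 − 20) = 12 mg/L × 2,350,000 L = 28,200 g cyanuric acid.
At 98% purity: 28,200 / 0.98 = 28,780 g product.

28.8 kg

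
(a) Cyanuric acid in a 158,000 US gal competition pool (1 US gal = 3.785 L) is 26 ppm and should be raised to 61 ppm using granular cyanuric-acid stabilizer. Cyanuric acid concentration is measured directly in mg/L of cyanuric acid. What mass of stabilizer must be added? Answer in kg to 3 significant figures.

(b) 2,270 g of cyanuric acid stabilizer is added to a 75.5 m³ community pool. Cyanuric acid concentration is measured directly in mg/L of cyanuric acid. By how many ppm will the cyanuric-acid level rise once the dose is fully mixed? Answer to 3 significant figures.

(a) Volume: 158,000 US gal × 3.785 L/gal = 598,030 L.
(a) CYA to add: (61 − 26) = 35 mg/L × 598,030 L = 20,930 g cyanuric acid.

(b) Volume: 75.5 m³ = 75,500 L.
(b) Rise: 2,270 g / 75,500 L × 1000 = 30.07 mg/L.

(a) 20.9 kg; (b) 30.1 ppm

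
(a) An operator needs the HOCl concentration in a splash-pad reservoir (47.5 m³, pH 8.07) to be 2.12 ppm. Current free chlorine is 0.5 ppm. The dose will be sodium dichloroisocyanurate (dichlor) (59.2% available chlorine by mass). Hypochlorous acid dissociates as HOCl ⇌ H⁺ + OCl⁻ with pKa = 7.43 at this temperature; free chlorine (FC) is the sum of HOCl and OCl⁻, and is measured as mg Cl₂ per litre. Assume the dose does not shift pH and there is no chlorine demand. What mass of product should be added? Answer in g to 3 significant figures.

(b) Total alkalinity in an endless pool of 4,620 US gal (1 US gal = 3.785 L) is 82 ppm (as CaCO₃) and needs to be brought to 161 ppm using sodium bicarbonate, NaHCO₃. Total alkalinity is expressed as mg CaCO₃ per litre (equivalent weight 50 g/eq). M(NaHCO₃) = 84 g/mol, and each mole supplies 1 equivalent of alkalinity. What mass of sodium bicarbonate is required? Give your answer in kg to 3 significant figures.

(a) Volume: 47.5 m³ = 47,500 L.
(a) [OCl⁻]/[HOCl] = 10^(pH − pKa) = 10^(8.07 − 7.43) = 4.365; fraction as HOCl = 1/(1 + 4.365) = 0.1864.
(a) Free chlorine required for 2.12 ppm HOCl: 2.12 / 0.1864 = 11.37 ppm.
(a) FC to add: 11.37 − 0.5 = 10.87 mg/L as Cl₂.
(a) Cl₂ equivalent: 10.87 mg/L × 47,500 L = 516.5 g.
(a) Product at 59.2% available Cl: 516.5 / 0.592 = 872.5 g.

(b) Volume: 4,620 US gal × 3.785 L/gal = 17,487 L.
(b) Alkalinity to add: (161 − 82) = 79 mg/L as CaCO₃ × 17,487 L = 1381 g as CaCO₃.
(b) Equivalents: 1381 g ÷ 50 g/eq = 27.63 eq.
(b) NaHCO₃ supplies 1 eq per mole → 27.63 mol.
(b) Mass: 27.63 mol × 84 g/mol = 2321 g.

(a) 873 g; (b) 2.32 kg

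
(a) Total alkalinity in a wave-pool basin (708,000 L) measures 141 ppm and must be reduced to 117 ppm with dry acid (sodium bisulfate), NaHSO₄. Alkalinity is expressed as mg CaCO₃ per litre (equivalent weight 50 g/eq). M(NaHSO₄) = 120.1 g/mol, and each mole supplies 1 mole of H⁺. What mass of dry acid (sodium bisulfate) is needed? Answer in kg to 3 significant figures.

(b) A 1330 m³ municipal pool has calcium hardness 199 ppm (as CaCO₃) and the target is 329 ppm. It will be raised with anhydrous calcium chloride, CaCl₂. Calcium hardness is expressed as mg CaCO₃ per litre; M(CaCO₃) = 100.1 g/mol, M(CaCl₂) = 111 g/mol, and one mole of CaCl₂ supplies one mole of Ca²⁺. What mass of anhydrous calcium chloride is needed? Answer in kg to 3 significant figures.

(a) 40.8 kg; (b) 192 kg

(a) Alkalinity to neutralize: (141 − 117) = 24 mg/L as CaCO₃ × 708,000 L = 16,990 g as CaCO₃.
(a) Equivalents of H⁺ required: 16,990 ÷ 50 g/eq = 339.8 eq = 339.8 mol NaHSO₄.
(a) Mass of NaHSO₄: 339.8 × 120.1 = 40,810 g.

(b) Volume: 1330 m³ = 1,330,000 L.
(b) Hardness to add: (329 − 199) = 130 mg/L as CaCO₃ × 1,330,000 L = 172,900 g as CaCO₃.
(b) Moles of Ca²⁺ (1 mol Ca²⁺ ≡ 1 mol CaCO₃): 172,900 / 100.1 g/mol = 1727 mol.
(b) Mass of CaCl₂: 1727 × 111 = 191,700 g.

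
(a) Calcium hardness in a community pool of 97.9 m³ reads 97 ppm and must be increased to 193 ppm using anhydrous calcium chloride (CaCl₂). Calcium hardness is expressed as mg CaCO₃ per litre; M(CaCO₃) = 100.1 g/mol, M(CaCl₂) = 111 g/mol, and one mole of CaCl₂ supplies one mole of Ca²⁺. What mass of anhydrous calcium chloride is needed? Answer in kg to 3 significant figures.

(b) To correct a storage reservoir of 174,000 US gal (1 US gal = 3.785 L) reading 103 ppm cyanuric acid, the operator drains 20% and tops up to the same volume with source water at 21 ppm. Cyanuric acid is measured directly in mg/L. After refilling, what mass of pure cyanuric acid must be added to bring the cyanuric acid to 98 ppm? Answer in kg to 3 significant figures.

(a) 10.4 kg; (b) 7.51 kg

(a) Volume: 97.9 m³ = 97,900 L.
(a) Hardness to add: (193 − 97) = 96 mg/L as CaCO₃ × 97,900 L = 9398 g as CaCO₃.
(a) Moles of Ca²⁺ (1 mol Ca²⁺ ≡ 1 mol CaCO₃): 9398 / 100.1 g/mol = 93.89 mol.
(a) Mass of CaCl₂: 93.89 × 111 = 10,420 g.

(b) Volume: 174,000 US gal × 3.785 L/gal = 658,590 L.
(b) After draining 20% and refilling: 103 × 0.80 + 21 × 0.20 = 86.6 ppm.
(b) Deficit to target: 98 − 86.6 = 11.4 mg/L.
(b) Mass: 11.4 mg/L × 658,590 L = 7508 g cyanuric acid.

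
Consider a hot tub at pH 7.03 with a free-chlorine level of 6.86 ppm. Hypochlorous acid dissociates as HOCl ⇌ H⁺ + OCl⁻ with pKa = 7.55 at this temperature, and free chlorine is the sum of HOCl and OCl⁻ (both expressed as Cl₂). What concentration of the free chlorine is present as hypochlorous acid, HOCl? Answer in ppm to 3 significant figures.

5.27 ppm

[OCl⁻]/[HOCl] = 10^(pH − pKa) = 10^(7.03 − 7.55) = 10^-0.52 = 0.302.
Fraction as HOCl = 1 / (1 + 0.302) = 0.7681.
HOCl = 0.7681 × 6.86 ppm = 5.269 ppm.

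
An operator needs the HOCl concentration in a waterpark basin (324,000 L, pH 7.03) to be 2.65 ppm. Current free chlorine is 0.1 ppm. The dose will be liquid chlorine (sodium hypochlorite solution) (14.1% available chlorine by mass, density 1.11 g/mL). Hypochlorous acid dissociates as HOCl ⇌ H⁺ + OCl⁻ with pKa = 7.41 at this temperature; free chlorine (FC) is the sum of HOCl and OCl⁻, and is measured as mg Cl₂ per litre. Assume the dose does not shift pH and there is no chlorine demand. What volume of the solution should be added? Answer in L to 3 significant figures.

[OCl⁻]/[HOCl] = 10^(pH − pKa) = 10^(7.03 − 7.41) = 0.4169; fraction as HOCl = 1/(1 + 0.4169) = 0.7058.
Free chlorine required for 2.65 ppm HOCl: 2.65 / 0.7058 = 3.755 ppm.
FC to add: 3.755 − 0.1 = 3.655 mg/L as Cl₂.
Cl₂ equivalent: 3.655 mg/L × 324,000 L = 1184 g.
Product at 14.1% available Cl: 1184 / 0.141 = 8398 g.
Volume: 8398 g ÷ 1.11 g/mL = 7566 mL.

7.57 L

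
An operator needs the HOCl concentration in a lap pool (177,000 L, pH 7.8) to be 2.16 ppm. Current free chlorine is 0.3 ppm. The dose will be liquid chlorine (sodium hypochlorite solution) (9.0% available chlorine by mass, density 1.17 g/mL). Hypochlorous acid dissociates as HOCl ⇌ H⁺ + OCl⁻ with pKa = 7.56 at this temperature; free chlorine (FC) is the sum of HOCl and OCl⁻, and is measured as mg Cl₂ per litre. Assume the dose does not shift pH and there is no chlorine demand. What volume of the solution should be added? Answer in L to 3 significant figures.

9.44 L

[OCl⁻]/[HOCl] = 10^(pH − pKa) = 10^(7.8 − 7.56) = 1.738; fraction as HOCl = 1/(1 + 1.738) = 0.3653.
Free chlorine required for 2.16 ppm HOCl: 2.16 / 0.3653 = 5.914 ppm.
FC to add: 5.914 − 0.3 = 5.614 mg/L as Cl₂.
Cl₂ equivalent: 5.614 mg/L × 177,000 L = 993.6 g.
Product at 9.0% available Cl: 993.6 / 0.09 = 11,040 g.
Volume: 11,040 g ÷ 1.17 g/mL = 9436 mL.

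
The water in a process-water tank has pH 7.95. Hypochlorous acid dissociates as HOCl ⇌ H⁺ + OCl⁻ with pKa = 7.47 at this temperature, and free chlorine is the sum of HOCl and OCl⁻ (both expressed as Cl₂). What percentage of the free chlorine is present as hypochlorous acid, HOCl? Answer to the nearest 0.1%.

24.9%

[OCl⁻]/[HOCl] = 10^(pH − pKa) = 10^(7.95 − 7.47) = 10^0.48 = 3.02.
Fraction as HOCl = 1 / (1 + 3.02) = 0.2488.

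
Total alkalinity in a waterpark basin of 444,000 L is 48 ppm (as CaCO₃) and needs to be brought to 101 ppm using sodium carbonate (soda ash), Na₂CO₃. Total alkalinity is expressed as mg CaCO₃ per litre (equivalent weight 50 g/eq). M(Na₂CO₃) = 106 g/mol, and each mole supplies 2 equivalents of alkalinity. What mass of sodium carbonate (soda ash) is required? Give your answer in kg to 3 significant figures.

24.9 kg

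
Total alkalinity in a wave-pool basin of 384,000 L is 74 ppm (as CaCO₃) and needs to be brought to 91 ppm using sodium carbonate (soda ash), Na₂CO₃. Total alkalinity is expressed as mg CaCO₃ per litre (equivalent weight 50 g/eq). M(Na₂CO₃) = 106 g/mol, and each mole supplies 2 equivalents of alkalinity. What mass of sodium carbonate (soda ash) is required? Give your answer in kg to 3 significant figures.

Alkalinity to add: (91 − 74) = 17 mg/L as CaCO₃ × 384,000 L = 6528 g as CaCO₃.
Equivalents: 6528 g ÷ 50 g/eq = 130.6 eq.
Each mole of Na₂CO₃ supplies 2 eq, so 130.6 / 2 = 65.28 mol.
Mass: 65.28 mol × 106 g/mol = 6920 g.

6.92 kg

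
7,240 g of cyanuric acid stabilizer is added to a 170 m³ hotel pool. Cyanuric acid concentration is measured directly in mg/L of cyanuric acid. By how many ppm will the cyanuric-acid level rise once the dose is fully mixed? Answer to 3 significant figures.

Volume: 170 m³ = 170,000 L.
Rise: 7,240 g / 170,000 L × 1000 = 42.59 mg/L.

42.6 ppm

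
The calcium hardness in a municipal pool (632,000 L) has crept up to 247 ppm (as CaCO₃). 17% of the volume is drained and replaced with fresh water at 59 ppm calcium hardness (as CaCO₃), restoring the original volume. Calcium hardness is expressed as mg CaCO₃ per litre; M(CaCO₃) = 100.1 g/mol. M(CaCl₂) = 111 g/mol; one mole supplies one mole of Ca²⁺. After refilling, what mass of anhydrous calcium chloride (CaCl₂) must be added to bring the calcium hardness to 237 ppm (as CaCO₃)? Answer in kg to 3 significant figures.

15.4 kg

After draining 17% and refilling: 247 × 0.83 + 59 × 0.17 = 215.04 ppm.
Deficit to target: 237 − 215.04 = 21.96 mg/L.
As CaCO₃: 21.96 mg/L × 632,000 L = 13,880 g; ÷ 100.1 = 138.6 mol Ca²⁺.
Mass: 138.6 × 111 = 15,390 g.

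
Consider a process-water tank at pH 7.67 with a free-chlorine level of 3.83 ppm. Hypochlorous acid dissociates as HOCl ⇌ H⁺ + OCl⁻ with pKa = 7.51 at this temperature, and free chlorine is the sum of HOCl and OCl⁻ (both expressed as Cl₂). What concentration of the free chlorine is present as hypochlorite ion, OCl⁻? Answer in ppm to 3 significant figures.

[OCl⁻]/[HOCl] = 10^(pH − pKa) = 10^(7.67 − 7.51) = 10^0.16 = 1.445.
Fraction as HOCl = 1 / (1 + 1.445) = 0.4089.
OCl⁻ = (1 − 0.4089) × 3.83 ppm = 2.264 ppm.

2.26 ppm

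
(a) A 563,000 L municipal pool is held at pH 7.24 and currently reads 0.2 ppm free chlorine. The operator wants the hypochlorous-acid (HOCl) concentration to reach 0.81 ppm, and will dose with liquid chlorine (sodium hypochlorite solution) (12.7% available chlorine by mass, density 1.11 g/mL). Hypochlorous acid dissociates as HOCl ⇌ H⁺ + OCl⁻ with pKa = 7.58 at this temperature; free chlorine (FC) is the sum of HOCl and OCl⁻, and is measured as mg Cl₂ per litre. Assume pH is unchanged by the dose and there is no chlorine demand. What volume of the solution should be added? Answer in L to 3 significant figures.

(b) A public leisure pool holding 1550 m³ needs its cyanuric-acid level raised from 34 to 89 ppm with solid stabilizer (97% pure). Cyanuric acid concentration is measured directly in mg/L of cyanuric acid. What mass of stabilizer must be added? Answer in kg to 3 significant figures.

(a) 3.91 L; (b) 87.9 kg

(a) [OCl⁻]/[HOCl] = 10^(pH − pKa) = 10^(7.24 − 7.58) = 0.4571; fraction as HOCl = 1/(1 + 0.4571) = 0.6863.
(a) Free chlorine required for 0.81 ppm HOCl: 0.81 / 0.6863 = 1.18 ppm.
(a) FC to add: 1.18 − 0.2 = 0.9802 mg/L as Cl₂.
(a) Cl₂ equivalent: 0.9802 mg/L × 563,000 L = 551.9 g.
(a) Product at 12.7% available Cl: 551.9 / 0.127 = 4345 g.
(a) Volume: 4345 g ÷ 1.11 g/mL = 3915 mL.

(b) Volume: 1550 m³ = 1,550,000 L.
(b) CYA to add: (89 − 34) = 55 mg/L × 1,550,000 L = 85,250 g cyanuric acid.
(b) At 97% purity: 85,250 / 0.97 = 87,890 g product.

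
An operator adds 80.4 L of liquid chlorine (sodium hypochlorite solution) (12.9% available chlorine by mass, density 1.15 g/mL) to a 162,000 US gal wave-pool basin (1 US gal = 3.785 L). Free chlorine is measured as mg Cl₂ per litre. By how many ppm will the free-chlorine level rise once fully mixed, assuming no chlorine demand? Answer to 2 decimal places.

19.45 ppm

Volume: 162,000 US gal × 3.785 L/gal = 613,170 L.
Mass of solution: 80.4 L × 1000 mL/L × 1.15 g/mL = 92,460 g.
Available chlorine delivered: 92,460 g × 0.129 = 11,930 g as Cl₂.
Concentration rise: 11,930 g / 613,170 L = 19.45 mg/L = 19.45 ppm.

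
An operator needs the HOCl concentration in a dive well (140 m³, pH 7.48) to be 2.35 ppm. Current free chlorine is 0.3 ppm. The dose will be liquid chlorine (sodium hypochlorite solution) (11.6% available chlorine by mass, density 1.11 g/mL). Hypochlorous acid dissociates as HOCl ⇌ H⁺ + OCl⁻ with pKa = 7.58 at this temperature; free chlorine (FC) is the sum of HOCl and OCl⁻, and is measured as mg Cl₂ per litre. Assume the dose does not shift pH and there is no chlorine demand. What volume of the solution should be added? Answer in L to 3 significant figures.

4.26 L

Volume: 140 m³ = 140,000 L.
[OCl⁻]/[HOCl] = 10^(pH − pKa) = 10^(7.48 − 7.58) = 0.7943; fraction as HOCl = 1/(1 + 0.7943) = 0.5573.
Free chlorine required for 2.35 ppm HOCl: 2.35 / 0.5573 = 4.217 ppm.
FC to add: 4.217 − 0.3 = 3.917 mg/L as Cl₂.
Cl₂ equivalent: 3.917 mg/L × 140,000 L = 548.3 g.
Product at 11.6% available Cl: 548.3 / 0.116 = 4727 g.
Volume: 4727 g ÷ 1.11 g/mL = 4259 mL.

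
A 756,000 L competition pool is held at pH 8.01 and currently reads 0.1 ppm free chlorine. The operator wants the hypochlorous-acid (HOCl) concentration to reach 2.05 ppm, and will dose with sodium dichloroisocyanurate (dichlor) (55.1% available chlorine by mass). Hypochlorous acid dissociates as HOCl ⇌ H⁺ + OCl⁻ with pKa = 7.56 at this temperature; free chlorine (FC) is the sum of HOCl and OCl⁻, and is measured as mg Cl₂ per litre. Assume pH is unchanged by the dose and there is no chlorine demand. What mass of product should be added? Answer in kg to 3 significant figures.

10.6 kg

[OCl⁻]/[HOCl] = 10^(pH − pKa) = 10^(8.01 − 7.56) = 2.818; fraction as HOCl = 1/(1 + 2.818) = 0.2619.
Free chlorine required for 2.05 ppm HOCl: 2.05 / 0.2619 = 7.828 ppm.
FC to add: 7.828 − 0.1 = 7.728 mg/L as Cl₂.
Cl₂ equivalent: 7.728 mg/L × 756,000 L = 5842 g.
Product at 55.1% available Cl: 5842 / 0.551 = 10,600 g.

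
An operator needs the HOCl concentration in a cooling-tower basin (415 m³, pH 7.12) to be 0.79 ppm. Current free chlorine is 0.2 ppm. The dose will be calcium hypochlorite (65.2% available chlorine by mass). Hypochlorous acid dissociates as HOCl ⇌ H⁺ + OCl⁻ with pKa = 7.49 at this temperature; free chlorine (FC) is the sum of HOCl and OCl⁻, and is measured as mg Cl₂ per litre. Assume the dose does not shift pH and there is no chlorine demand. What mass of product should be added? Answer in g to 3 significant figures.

Volume: 415 m³ = 415,000 L.
[OCl⁻]/[HOCl] = 10^(pH − pKa) = 10^(7.12 − 7.49) = 0.4266; fraction as HOCl = 1/(1 + 0.4266) = 0.701.
Free chlorine required for 0.79 ppm HOCl: 0.79 / 0.701 = 1.127 ppm.
FC to add: 1.127 − 0.2 = 0.927 mg/L as Cl₂.
Cl₂ equivalent: 0.927 mg/L × 415,000 L = 384.7 g.
Product at 65.2% available Cl: 384.7 / 0.652 = 590 g.

590 g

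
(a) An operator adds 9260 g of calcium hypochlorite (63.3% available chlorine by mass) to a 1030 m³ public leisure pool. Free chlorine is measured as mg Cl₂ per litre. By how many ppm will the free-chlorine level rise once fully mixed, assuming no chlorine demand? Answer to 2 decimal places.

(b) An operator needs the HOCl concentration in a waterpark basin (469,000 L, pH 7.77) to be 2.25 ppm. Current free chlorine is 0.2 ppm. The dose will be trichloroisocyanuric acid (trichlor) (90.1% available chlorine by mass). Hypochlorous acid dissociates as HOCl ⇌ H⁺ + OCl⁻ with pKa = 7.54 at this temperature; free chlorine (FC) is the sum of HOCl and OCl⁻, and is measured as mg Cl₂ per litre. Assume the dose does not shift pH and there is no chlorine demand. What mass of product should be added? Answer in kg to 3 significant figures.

(a) 5.69 ppm; (b) 3.06 kg

(a) Volume: 1030 m³ = 1,030,000 L.
(a) Available chlorine delivered: 9260 g × 0.633 = 5862 g as Cl₂.
(a) Concentration rise: 5862 g / 1,030,000 L = 5.691 mg/L = 5.69 ppm.

(b) [OCl⁻]/[HOCl] = 10^(pH − pKa) = 10^(7.77 − 7.54) = 1.698; fraction as HOCl = 1/(1 + 1.698) = 0.3706.
(b) Free chlorine required for 2.25 ppm HOCl: 2.25 / 0.3706 = 6.071 ppm.
(b) FC to add: 6.071 − 0.2 = 5.871 mg/L as Cl₂.
(b) Cl₂ equivalent: 5.871 mg/L × 469,000 L = 2754 g.
(b) Product at 90.1% available Cl: 2754 / 0.901 = 3056 g.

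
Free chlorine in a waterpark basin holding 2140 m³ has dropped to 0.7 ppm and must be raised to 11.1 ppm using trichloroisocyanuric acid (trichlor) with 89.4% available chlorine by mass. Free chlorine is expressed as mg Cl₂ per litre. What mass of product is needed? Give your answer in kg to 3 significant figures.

Volume: 2140 m³ = 2,140,000 L.
Chlorine deficit: 11.1 − 0.7 = 10.4 ppm = 10.4 mg/L as Cl₂.
Cl₂ equivalent needed: 10.4 mg/L × 2,140,000 L = 22,260,000 mg = 22,260 g.
Product at 89.4% available chlorine: 22,260 / 0.894 = 24,890 g.

24.9 kg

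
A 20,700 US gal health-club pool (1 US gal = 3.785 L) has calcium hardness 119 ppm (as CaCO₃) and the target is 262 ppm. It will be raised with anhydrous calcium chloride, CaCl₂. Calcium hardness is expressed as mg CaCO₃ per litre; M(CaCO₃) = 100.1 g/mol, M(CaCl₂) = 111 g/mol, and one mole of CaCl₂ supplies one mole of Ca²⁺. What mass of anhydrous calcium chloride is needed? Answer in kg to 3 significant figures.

12.4 kg

Volume: 20,700 US gal × 3.785 L/gal = 78,350 L.
Hardness to add: (262 − 119) = 143 mg/L as CaCO₃ × 78,350 L = 11,200 g as CaCO₃.
Moles of Ca²⁺ (1 mol Ca²⁺ ≡ 1 mol CaCO₃): 11,200 / 100.1 g/mol = 111.9 mol.
Mass of CaCl₂: 111.9 × 111 = 12,420 g.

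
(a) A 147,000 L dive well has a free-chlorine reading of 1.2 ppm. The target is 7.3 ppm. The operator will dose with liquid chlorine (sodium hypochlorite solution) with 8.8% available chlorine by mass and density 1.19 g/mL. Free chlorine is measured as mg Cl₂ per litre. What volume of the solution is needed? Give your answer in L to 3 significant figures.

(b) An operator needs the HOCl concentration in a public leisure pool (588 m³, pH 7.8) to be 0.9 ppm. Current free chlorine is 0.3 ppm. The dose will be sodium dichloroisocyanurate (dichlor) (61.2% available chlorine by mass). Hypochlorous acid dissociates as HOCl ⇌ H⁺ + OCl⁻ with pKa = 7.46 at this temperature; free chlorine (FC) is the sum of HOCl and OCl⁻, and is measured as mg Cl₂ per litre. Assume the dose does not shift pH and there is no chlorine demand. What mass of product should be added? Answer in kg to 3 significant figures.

(a) Chlorine deficit: 7.3 − 1.2 = 6.1 ppm = 6.1 mg/L as Cl₂.
(a) Cl₂ equivalent needed: 6.1 mg/L × 147,000 L = 896,700 mg = 896.7 g.
(a) Product at 8.8% available chlorine: 896.7 / 0.088 = 10,190 g.
(a) Volume at density 1.19 g/mL: 10,190 g ÷ 1.19 g/mL = 8563 mL.

(b) Volume: 588 m³ = 588,000 L.
(b) [OCl⁻]/[HOCl] = 10^(pH − pKa) = 10^(7.8 − 7.46) = 2.188; fraction as HOCl = 1/(1 + 2.188) = 0.3137.
(b) Free chlorine required for 0.9 ppm HOCl: 0.9 / 0.3137 = 2.869 ppm.
(b) FC to add: 2.869 − 0.3 = 2.569 mg/L as Cl₂.
(b) Cl₂ equivalent: 2.569 mg/L × 588,000 L = 1511 g.
(b) Product at 61.2% available Cl: 1511 / 0.612 = 2468 g.

(a) 8.56 L; (b) 2.47 kg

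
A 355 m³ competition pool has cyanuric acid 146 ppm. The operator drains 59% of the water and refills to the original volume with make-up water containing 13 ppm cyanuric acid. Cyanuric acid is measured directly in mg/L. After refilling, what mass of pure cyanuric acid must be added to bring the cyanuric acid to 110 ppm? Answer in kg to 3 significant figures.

15.1 kg

Volume: 355 m³ = 355,000 L.
After draining 59% and refilling: 146 × 0.41 + 13 × 0.59 = 67.53 ppm.
Deficit to target: 110 − 67.53 = 42.47 mg/L.
Mass: 42.47 mg/L × 355,000 L = 15,080 g cyanuric acid.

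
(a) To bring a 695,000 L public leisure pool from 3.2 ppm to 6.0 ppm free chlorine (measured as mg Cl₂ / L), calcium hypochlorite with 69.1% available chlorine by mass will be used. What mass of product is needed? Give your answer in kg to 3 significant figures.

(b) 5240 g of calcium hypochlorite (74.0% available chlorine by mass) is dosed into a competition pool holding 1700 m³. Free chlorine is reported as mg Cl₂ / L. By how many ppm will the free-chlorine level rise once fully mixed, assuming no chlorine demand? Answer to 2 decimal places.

(a) 2.82 kg; (b) 2.28 ppm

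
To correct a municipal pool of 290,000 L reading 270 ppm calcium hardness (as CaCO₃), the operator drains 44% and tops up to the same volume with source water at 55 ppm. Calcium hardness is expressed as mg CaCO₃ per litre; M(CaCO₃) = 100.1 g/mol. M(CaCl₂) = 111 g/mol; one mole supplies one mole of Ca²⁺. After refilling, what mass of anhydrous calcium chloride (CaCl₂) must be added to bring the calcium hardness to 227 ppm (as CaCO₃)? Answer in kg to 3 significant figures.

After draining 44% and refilling: 270 × 0.56 + 55 × 0.44 = 175.4 ppm.
Deficit to target: 227 − 175.4 = 51.6 mg/L.
As CaCO₃: 51.6 mg/L × 290,000 L = 14,960 g; ÷ 100.1 = 149.5 mol Ca²⁺.
Mass: 149.5 × 111 = 16,590 g.

16.6 kg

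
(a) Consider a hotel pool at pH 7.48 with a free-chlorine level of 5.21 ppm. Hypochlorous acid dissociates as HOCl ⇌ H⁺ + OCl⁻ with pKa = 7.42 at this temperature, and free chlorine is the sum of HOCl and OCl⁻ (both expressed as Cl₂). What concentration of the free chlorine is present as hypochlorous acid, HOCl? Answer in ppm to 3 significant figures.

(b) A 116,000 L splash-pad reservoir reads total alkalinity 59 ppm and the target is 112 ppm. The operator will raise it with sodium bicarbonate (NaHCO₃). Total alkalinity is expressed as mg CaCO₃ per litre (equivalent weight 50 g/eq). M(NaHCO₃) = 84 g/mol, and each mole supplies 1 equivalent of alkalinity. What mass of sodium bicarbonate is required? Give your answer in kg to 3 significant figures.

(a) 2.43 ppm; (b) 10.3 kg

(a) [OCl⁻]/[HOCl] = 10^(pH − pKa) = 10^(7.48 − 7.42) = 10^0.06 = 1.148.
(a) Fraction as HOCl = 1 / (1 + 1.148) = 0.4655.
(a) HOCl = 0.4655 × 5.21 ppm = 2.425 ppm.

(b) Alkalinity to add: (112 − 59) = 53 mg/L as CaCO₃ × 116,000 L = 6148 g as CaCO₃.
(b) Equivalents: 6148 g ÷ 50 g/eq = 123 eq.
(b) NaHCO₃ supplies 1 eq per mole → 123 mol.
(b) Mass: 123 mol × 84 g/mol = 10,330 g.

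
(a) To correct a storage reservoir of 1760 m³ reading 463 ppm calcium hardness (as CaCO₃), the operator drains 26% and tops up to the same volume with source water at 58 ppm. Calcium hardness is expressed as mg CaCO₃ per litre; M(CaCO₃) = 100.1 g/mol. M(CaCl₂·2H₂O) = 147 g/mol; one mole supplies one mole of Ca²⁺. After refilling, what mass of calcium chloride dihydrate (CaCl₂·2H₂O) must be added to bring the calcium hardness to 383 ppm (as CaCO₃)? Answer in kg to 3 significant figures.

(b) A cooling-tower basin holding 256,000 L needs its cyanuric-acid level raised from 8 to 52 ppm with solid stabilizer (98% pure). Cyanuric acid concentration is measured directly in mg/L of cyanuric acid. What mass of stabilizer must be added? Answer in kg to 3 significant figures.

(a) Volume: 1760 m³ = 1,760,000 L.
(a) After draining 26% and refilling: 463 × 0.74 + 58 × 0.26 = 357.7 ppm.
(a) Deficit to target: 383 − 357.7 = 25.3 mg/L.
(a) As CaCO₃: 25.3 mg/L × 1,760,000 L = 44,530 g; ÷ 100.1 = 444.8 mol Ca²⁺.
(a) Mass: 444.8 × 147 = 65,390 g.

(b) CYA to add: (52 − 8) = 44 mg/L × 256,000 L = 11,260 g cyanuric acid.
(b) At 98% purity: 11,260 / 0.98 = 11,490 g product.

(a) 65.4 kg; (b) 11.5 kg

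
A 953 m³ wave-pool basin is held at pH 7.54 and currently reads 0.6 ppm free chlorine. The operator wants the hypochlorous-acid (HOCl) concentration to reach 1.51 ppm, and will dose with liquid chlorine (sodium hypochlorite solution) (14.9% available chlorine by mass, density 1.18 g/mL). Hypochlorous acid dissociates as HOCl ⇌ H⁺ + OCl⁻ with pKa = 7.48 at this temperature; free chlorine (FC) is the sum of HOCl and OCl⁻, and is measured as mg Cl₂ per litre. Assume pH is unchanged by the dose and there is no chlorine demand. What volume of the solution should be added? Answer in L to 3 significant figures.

14.3 L

Volume: 953 m³ = 953,000 L.
[OCl⁻]/[HOCl] = 10^(pH − pKa) = 10^(7.54 − 7.48) = 1.148; fraction as HOCl = 1/(1 + 1.148) = 0.4655.
Free chlorine required for 1.51 ppm HOCl: 1.51 / 0.4655 = 3.244 ppm.
FC to add: 3.244 − 0.6 = 2.644 mg/L as Cl₂.
Cl₂ equivalent: 2.644 mg/L × 953,000 L = 2519 g.
Product at 14.9% available Cl: 2519 / 0.149 = 16,910 g.
Volume: 16,910 g ÷ 1.18 g/mL = 14,330 mL.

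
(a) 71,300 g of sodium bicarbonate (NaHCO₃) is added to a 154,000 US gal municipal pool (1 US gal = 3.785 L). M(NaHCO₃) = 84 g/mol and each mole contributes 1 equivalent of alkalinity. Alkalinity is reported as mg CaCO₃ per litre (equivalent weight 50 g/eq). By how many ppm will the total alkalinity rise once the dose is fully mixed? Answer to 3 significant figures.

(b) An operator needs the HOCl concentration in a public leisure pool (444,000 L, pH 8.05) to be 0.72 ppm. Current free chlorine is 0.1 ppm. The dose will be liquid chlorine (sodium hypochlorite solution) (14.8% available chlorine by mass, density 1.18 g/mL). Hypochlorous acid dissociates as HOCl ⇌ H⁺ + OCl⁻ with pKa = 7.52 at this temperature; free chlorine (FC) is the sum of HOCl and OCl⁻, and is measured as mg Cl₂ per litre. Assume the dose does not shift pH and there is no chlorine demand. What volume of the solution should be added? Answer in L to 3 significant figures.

(a) Volume: 154,000 US gal × 3.785 L/gal = 582,890 L.
(a) Moles of NaHCO₃: 71,300 g ÷ 84 g/mol = 848.8 mol → 848.8 eq of alkalinity.
(a) As CaCO₃: 848.8 eq × 50 g/eq = 42,440 g.
(a) Rise: 42,440 g / 582,890 L × 1000 = 72.81 mg/L.

(b) [OCl⁻]/[HOCl] = 10^(pH − pKa) = 10^(8.05 − 7.52) = 3.388; fraction as HOCl = 1/(1 + 3.388) = 0.2279.
(b) Free chlorine required for 0.72 ppm HOCl: 0.72 / 0.2279 = 3.16 ppm.
(b) FC to add: 3.16 − 0.1 = 3.06 mg/L as Cl₂.
(b) Cl₂ equivalent: 3.06 mg/L × 444,000 L = 1358 g.
(b) Product at 14.8% available Cl: 1358 / 0.148 = 9179 g.
(b) Volume: 9179 g ÷ 1.18 g/mL = 7779 mL.

(a) 72.8 ppm; (b) 7.78 L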